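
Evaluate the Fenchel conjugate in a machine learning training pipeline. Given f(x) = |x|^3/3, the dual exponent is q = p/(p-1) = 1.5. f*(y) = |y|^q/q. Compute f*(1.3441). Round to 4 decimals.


The conjugate exponent q satisfies 1/p + 1/q = 1.
p = 3, so q = 3/(3 - 1) = 1.5
|y|^q = 1.3441^1.5 = 1.5583
f*(1.3441) = 1.5583 / 1.5 = 1.0389


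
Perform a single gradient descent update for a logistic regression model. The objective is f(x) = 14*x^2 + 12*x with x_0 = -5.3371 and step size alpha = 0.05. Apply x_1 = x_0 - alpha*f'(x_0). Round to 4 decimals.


We compute the gradient at x_0 and apply the update.
f'(x) = 28*x + 12
f'(-5.3371) = 28*-5.3371 + 12 = -137.4388
x_1 = -5.3371 - 0.05*-137.4388 = 1.5348


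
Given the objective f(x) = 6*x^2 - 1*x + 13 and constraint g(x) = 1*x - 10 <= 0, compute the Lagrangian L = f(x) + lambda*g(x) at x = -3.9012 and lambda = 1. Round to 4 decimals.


Step 1: Evaluate f(x).
f(-3.9012) = 6*(-3.9012)^2 - 1*(-3.9012) + 13 = 108.2174
Step 2: Evaluate g(x).
g(-3.9012) = 1*-3.9012 - 10 = -13.9012
Step 3: Compute Lagrangian.
L = 108.2174 + 1*-13.9012 = 94.3162


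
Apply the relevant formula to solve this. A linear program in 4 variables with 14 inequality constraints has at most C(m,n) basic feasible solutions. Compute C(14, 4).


Each vertex corresponds to some choice of n active constraints out of m, so the number of vertices is at most C(m, n) = m! / (n!(m-n)!).
m = 14, n = 4
Numerator: 14 * 13 * 12 * 11
Denominator: 4! = 24
C(14, 4) = 1001


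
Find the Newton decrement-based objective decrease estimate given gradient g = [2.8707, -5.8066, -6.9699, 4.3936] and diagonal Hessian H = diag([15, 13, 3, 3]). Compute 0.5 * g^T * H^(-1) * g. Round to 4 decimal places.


Step 1: H is diagonal, so H^(-1) * g = [0.1914, -0.4467, -2.3233, 1.4645].
Step 2: g^T H^(-1) g = sum_i g_i^2 / H_ii
  = (2.8707)^2/15 + (-5.8066)^2/13 + (-6.9699)^2/3 + (4.3936)^2/3
  = 0.5494 + 2.5936 + 16.1932 + 6.4346 = 25.7707
Step 3: Objective decrease = 0.5 * g^T H^(-1) g = 12.8854


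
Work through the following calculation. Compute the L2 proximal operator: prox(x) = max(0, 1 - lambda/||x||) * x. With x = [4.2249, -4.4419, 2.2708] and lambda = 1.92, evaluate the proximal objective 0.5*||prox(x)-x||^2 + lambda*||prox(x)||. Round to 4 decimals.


Step 1: Compute ||x||.
||x|| = 6.5373
Step 2: Compute scaling factor.
scale = max(0, 1 - 1.92/6.5373) = 0.7063
Step 3: prox(x) = [2.9841, -3.1373, 1.6039]
||prox(x)|| = 4.6173
Step 4: Proximal objective.
0.5*||prox-x||^2 = 1.8432
lambda*||prox|| = 8.8652
Total = 10.7085


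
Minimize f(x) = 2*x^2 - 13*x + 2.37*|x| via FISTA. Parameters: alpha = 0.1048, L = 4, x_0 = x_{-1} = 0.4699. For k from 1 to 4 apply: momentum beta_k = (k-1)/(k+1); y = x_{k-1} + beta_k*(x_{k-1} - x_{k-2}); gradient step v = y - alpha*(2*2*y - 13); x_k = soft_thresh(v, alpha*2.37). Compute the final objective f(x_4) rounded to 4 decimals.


FISTA on f(x) = 2*x^2 - 13*x + 2.37*|x|
L = 4, alpha = 0.1048
Iteration 1: beta = 0.0, y = 0.4699 + 0.0*(0.4699 - 0.4699) = 0.4699
  grad(y) = -11.1204, v = y - alpha*grad = 1.6353
  prox(v) = soft_thresh(1.6353, 0.2484) = 1.3869
Iteration 2: beta = 0.3333, y = 1.3869 + 0.3333*(1.3869 - 0.4699) = 1.6926
  grad(y) = -6.2295, v = y - alpha*grad = 2.3455
  prox(v) = soft_thresh(2.3455, 0.2484) = 2.0971
Iteration 3: beta = 0.5, y = 2.0971 + 0.5*(2.0971 - 1.3869) = 2.4522
  grad(y) = -3.1913, v = y - alpha*grad = 2.7866
  prox(v) = soft_thresh(2.7866, 0.2484) = 2.5382
Iteration 4: beta = 0.6, y = 2.5382 + 0.6*(2.5382 - 2.0971) = 2.8029
  grad(y) = -1.7882, v = y - alpha*grad = 2.9903
  prox(v) = soft_thresh(2.9903, 0.2484) = 2.742
f(x_4) = 2*2.742^2 - 13*2.742 + 2.37*|2.742| = -14.1103


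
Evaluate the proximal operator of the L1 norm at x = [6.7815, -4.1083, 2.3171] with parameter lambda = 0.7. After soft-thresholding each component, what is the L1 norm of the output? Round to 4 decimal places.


Soft-thresholding with lambda = 0.7:
prox(6.7815) = sign(6.7815)*max(|6.7815| - 0.7, 0) = 6.0815
prox(-4.1083) = sign(-4.1083)*max(|-4.1083| - 0.7, 0) = -3.4083
prox(2.3171) = sign(2.3171)*max(|2.3171| - 0.7, 0) = 1.6171
prox(x) = [6.0815, -3.4083, 1.6171]
||prox(x)||_1 = 6.0815 + 3.4083 + 1.6171 = 11.1069


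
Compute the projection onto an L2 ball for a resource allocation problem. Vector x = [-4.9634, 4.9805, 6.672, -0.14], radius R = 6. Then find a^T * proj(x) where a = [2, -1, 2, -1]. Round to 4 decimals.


Step 1: Compute ||x|| (intermediates to 6 decimals).
||x|| = sqrt((-4.9634)^2 + 4.9805^2 + 6.672^2 + (-0.14)^2) = 9.694117
Step 2: Project.
Since ||x|| > R, scale = R/||x|| = 6/9.694117 = 0.618932, proj(x) = scale * x
proj(x) = [-3.072007, 3.082591, 4.129514, -0.08665]
Step 3: Dot product.
a^T * proj(x) = 2*(-3.072007) - 1*3.082591 + 2*4.129514 - 1*(-0.08665) = -0.8809


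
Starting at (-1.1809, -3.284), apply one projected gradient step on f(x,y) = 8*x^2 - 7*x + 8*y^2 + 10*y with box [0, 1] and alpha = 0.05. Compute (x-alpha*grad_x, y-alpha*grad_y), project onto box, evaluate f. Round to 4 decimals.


Step 1: Compute gradient at (-1.1809, -3.284).
grad_x = 2*8*-1.1809 - 7 = -25.8944
grad_y = 2*8*-3.284 + 10 = -42.544
Step 2: Gradient step.
x_raw = -1.1809 - 0.05*-25.8944 = 0.1138
y_raw = -3.284 - 0.05*-42.544 = -1.1568
Step 3: Project onto [0, 1].
x_proj = clip(0.1138) = 0.1138
y_proj = clip(-1.1568) = 0.0
Step 4: Evaluate f.
f(0.1138, 0.0) = -0.6931


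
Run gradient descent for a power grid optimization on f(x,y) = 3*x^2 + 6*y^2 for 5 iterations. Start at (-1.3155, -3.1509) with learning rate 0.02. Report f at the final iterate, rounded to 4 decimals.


Gradient descent on f(x,y) = 3*x^2 + 6*y^2.
Starting point: (-1.3155, -3.1509), alpha = 0.02
Step 1: grad_x = 2*3*-1.3155 = -7.893, grad_y = 2*6*-3.1509 = -37.8108
  x_1 = -1.3155 - 0.02*-7.893 = -1.1576
  y_1 = -3.1509 - 0.02*-37.8108 = -2.3947
Step 2: grad_x = 2*3*-1.1576 = -6.9458, grad_y = 2*6*-2.3947 = -28.7362
  x_2 = -1.1576 - 0.02*-6.9458 = -1.0187
  y_2 = -2.3947 - 0.02*-28.7362 = -1.82
Step 3: grad_x = 2*3*-1.0187 = -6.1123, grad_y = 2*6*-1.82 = -21.8395
  x_3 = -1.0187 - 0.02*-6.1123 = -0.8965
  y_3 = -1.82 - 0.02*-21.8395 = -1.3832
Step 4: grad_x = 2*3*-0.8965 = -5.3789, grad_y = 2*6*-1.3832 = -16.598
  x_4 = -0.8965 - 0.02*-5.3789 = -0.7889
  y_4 = -1.3832 - 0.02*-16.598 = -1.0512
Step 5: grad_x = 2*3*-0.7889 = -4.7334, grad_y = 2*6*-1.0512 = -12.6145
  x_5 = -0.7889 - 0.02*-4.7334 = -0.6942
  y_5 = -1.0512 - 0.02*-12.6145 = -0.7989
f(-0.6942, -0.7989) = 3*(-0.6942)^2 + 6*(-0.7989)^2 = 5.2755


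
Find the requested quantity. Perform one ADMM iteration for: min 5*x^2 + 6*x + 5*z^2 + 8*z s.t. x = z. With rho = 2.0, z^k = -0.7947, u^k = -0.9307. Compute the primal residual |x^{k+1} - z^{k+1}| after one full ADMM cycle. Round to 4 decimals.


ADMM iteration with rho = 2.0, z^k = -0.7947, u^k = -0.9307
Step 1: x-update.
Minimize 5*x^2 + 6*x + (2.0/2)*(x + 0.7947 - 0.9307)^2
FOC: (2*5 + 2.0)*x = -6 + 2.0*(-0.7947 + 0.9307)
x^{k+1} = -0.4773
Step 2: z-update.
Minimize 5*z^2 + 8*z + (2.0/2)*(-0.4773 - z - 0.9307)^2
FOC: (2*5 + 2.0)*z = -8 + 2.0*(-0.4773 - 0.9307)
z^{k+1} = -0.9013
Step 3: u-update.
u^{k+1} = -0.9307 - 0.4773 + 0.9013 = -0.5067
Step 4: Primal residual = |-0.4773 + 0.9013| = 0.424


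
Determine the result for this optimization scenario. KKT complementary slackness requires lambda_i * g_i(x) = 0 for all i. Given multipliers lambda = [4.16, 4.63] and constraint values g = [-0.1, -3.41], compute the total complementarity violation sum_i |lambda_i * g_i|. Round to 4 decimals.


KKT complementary slackness check:
lambda_1 * g_1 = 4.16 * -0.1 = -0.416
lambda_2 * g_2 = 4.63 * -3.41 = -15.7883
Total violation = 0.416 + 15.7883 = 16.2043


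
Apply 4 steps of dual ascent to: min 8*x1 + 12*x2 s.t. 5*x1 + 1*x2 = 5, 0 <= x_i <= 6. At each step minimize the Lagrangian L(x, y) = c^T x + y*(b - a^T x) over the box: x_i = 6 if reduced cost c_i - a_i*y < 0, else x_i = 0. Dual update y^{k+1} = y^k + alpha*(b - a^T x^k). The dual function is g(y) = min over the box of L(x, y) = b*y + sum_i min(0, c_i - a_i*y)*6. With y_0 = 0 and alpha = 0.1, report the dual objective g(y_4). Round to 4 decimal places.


Dual ascent for LP: min 8*x1 + 12*x2, 5*x1 + 1*x2 = 5, 0 <= x_i <= 6
Step 1: y^k = 0.0, reduced costs: (8.0, 12.0)
  x^k = (0.0, 0.0), subgradient = b - a^T x = 5.0
  y^{k+1} = 0.0 + 0.1*5.0 = 0.5
Step 2: y^k = 0.5, reduced costs: (5.5, 11.5)
  x^k = (0.0, 0.0), subgradient = b - a^T x = 5.0
  y^{k+1} = 0.5 + 0.1*5.0 = 1.0
Step 3: y^k = 1.0, reduced costs: (3.0, 11.0)
  x^k = (0.0, 0.0), subgradient = b - a^T x = 5.0
  y^{k+1} = 1.0 + 0.1*5.0 = 1.5
Step 4: y^k = 1.5, reduced costs: (0.5, 10.5)
  x^k = (0.0, 0.0), subgradient = b - a^T x = 5.0
  y^{k+1} = 1.5 + 0.1*5.0 = 2.0
Dual objective at y_4 = 2.0: reduced costs (-2.0, 10.0), box minimizer x = (6.0, 0.0)
g(y_4) = b*y + (c1 - a1*y)*x1 + (c2 - a2*y)*x2 = 5*2.0 + (-2.0)*6.0 + 10.0*0.0 = 10.0 - 12.0 + 0.0 = -2.0


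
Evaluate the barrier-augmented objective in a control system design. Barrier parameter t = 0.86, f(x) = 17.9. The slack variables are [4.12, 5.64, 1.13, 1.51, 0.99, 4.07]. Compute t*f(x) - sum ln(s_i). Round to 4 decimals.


Step 1: Compute log-barrier.
ln values: [1.4159, 1.7299, 0.1222, 0.4121, -0.0101, 1.4036]
phi = -(1.4159 + 1.7299 + 0.1222 + 0.4121 - 0.0101 + 1.4036) = -5.0737
Step 2: Compute augmented objective.
t*f(x) = 0.86*17.9 = 15.394
Total = 15.394 - 5.0737 = 10.3203


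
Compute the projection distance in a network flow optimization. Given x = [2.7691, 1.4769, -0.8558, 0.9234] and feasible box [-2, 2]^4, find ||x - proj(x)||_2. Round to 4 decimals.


Project each component onto [-2, 2].
clip(2.7691) = 2.0, clip(1.4769) = 1.4769, clip(-0.8558) = -0.8558, clip(0.9234) = 0.9234
Projection = [2.0, 1.4769, -0.8558, 0.9234]
Squared diffs: [0.5915, 0.0, 0.0, 0.0]
Distance = sqrt(0.5915) = 0.7691


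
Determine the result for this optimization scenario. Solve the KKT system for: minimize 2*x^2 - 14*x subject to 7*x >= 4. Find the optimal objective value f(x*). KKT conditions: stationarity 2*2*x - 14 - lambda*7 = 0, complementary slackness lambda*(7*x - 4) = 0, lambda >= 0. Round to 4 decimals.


Step 1: Try lambda = 0 (constraint inactive).
Stationarity: 2*2*x - 14 = 0
x* = 14/(2*2) = 3.5
Check constraint: 7*3.5 = 24.5 >= 4 -- satisfied.
Step 2: Compute optimal value.
f(x*) = 2*3.5^2 - 14*3.5 = -24.5


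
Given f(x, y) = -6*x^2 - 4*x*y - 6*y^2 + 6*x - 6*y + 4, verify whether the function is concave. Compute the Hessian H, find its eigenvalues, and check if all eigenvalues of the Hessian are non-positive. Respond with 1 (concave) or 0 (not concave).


The Hessian of f(x,y) = -6*x^2 - 4*x*y - 6*y^2 + 6*x - 6*y + 4 is:
H = [[-12, -4], [-4, -12]]
Trace = -12 - 12 = -24
Determinant = -12*-12 - (-4)^2 = 128
Discriminant = (-24)^2 - 4*128 = 64.0
Eigenvalues: lambda_1 = -16.0, lambda_2 = -8.0
The function is concave.

1


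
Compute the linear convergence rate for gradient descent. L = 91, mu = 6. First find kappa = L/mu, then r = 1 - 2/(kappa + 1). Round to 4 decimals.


Step 1: Compute the condition number.
kappa = L/mu = 91/6 = 15.1667
Step 2: Compute the convergence rate.
r = 1 - 2/(kappa + 1) = 1 - 2*mu/(L + mu) = (L - mu)/(L + mu) = 85/97 = 0.8763


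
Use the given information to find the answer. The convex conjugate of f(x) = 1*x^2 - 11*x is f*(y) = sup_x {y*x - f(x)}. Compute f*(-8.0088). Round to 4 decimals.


f*(y) = sup_x {y*x - a*x^2 - b*x} = sup_x {(y-b)*x - a*x^2}
FOC: (y - b) - 2a*x = 0 => x* = (y - b)/(2a)
x* = (-8.0088 + 11)/(2*1) = 1.4956
f*(-8.0088) = (y-b)^2/(4a) = (-8.0088 + 11)^2/(4*1)
= 8.9473/4 = 2.2368


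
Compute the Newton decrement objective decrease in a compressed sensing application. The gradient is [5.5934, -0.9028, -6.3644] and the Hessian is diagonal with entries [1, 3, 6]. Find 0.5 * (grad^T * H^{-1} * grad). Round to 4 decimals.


Step 1: H is diagonal, so H^(-1) * g = [5.5934, -0.3009, -1.0607].
Step 2: g^T H^(-1) g = sum_i g_i^2 / H_ii
  = (5.5934)^2/1 + (-0.9028)^2/3 + (-6.3644)^2/6
  = 31.2861 + 0.2717 + 6.7509 = 38.3087
Step 3: Objective decrease = 0.5 * g^T H^(-1) g = 19.1544


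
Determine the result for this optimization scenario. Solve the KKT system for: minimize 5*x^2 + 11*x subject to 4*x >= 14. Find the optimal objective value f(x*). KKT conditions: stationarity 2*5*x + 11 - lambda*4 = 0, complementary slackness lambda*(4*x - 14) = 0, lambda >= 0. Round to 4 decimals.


Step 1: Try lambda = 0 (constraint inactive).
x_unc = -11/(2*5) = -1.1
Check: 4*-1.1 = -4.4 < 14 -- violated!
Step 2: Constraint must be active: 4*x = 14
x* = 14/4 = 3.5
lambda = (2*5*3.5 + 11)/4 = 11.5
Step 3: Compute optimal value.
f(x*) = 5*3.5^2 + 11*3.5 = 99.75


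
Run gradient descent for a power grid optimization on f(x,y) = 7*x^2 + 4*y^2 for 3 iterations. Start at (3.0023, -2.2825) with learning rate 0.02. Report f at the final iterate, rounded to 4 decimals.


Gradient descent on f(x,y) = 7*x^2 + 4*y^2.
Starting point: (3.0023, -2.2825), alpha = 0.02
Step 1: grad_x = 2*7*3.0023 = 42.0322, grad_y = 2*4*-2.2825 = -18.26
  x_1 = 3.0023 - 0.02*42.0322 = 2.1617
  y_1 = -2.2825 - 0.02*-18.26 = -1.9173
Step 2: grad_x = 2*7*2.1617 = 30.2632, grad_y = 2*4*-1.9173 = -15.3384
  x_2 = 2.1617 - 0.02*30.2632 = 1.5564
  y_2 = -1.9173 - 0.02*-15.3384 = -1.6105
Step 3: grad_x = 2*7*1.5564 = 21.7895, grad_y = 2*4*-1.6105 = -12.8843
  x_3 = 1.5564 - 0.02*21.7895 = 1.1206
  y_3 = -1.6105 - 0.02*-12.8843 = -1.3528
f(1.1206, -1.3528) = 7*1.1206^2 + 4*(-1.3528)^2 = 16.111


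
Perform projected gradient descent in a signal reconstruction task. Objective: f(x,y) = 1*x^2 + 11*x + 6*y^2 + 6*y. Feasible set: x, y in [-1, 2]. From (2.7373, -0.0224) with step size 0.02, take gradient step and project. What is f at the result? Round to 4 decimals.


Step 1: Compute gradient at (2.7373, -0.0224).
grad_x = 2*1*2.7373 + 11 = 16.4746
grad_y = 2*6*-0.0224 + 6 = 5.7312
Step 2: Gradient step.
x_raw = 2.7373 - 0.02*16.4746 = 2.4078
y_raw = -0.0224 - 0.02*5.7312 = -0.137
Step 3: Project onto [-1, 2].
x_proj = clip(2.4078) = 2.0
y_proj = clip(-0.137) = -0.137
Step 4: Evaluate f.
f(2.0, -0.137) = 25.2905


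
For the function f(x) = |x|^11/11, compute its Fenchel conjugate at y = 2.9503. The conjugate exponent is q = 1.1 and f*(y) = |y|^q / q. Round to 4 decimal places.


The conjugate exponent q satisfies 1/p + 1/q = 1.
p = 11, so q = 11/(11 - 1) = 1.1
|y|^q = 2.9503^1.1 = 3.2874
f*(2.9503) = 3.2874 / 1.1 = 2.9885


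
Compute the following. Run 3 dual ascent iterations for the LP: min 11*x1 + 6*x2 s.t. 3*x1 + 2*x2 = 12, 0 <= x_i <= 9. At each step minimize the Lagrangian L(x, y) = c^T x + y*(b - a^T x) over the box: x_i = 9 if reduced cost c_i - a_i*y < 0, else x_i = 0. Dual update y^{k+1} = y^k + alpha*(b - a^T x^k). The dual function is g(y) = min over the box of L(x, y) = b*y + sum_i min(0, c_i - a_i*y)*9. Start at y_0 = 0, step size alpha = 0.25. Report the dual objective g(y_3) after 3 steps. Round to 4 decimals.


Dual ascent for LP: min 11*x1 + 6*x2, 3*x1 + 2*x2 = 12, 0 <= x_i <= 9
Step 1: y^k = 0.0, reduced costs: (11.0, 6.0)
  x^k = (0.0, 0.0), subgradient = b - a^T x = 12.0
  y^{k+1} = 0.0 + 0.25*12.0 = 3.0
Step 2: y^k = 3.0, reduced costs: (2.0, 0.0)
  x^k = (0.0, 0.0), subgradient = b - a^T x = 12.0
  y^{k+1} = 3.0 + 0.25*12.0 = 6.0
Step 3: y^k = 6.0, reduced costs: (-7.0, -6.0)
  x^k = (9.0, 9.0), subgradient = b - a^T x = -33.0
  y^{k+1} = 6.0 + 0.25*-33.0 = -2.25
Dual objective at y_3 = -2.25: reduced costs (17.75, 10.5), box minimizer x = (0.0, 0.0)
g(y_3) = b*y + (c1 - a1*y)*x1 + (c2 - a2*y)*x2 = 12*(-2.25) + 17.75*0.0 + 10.5*0.0 = -27.0 + 0.0 + 0.0 = -27.0


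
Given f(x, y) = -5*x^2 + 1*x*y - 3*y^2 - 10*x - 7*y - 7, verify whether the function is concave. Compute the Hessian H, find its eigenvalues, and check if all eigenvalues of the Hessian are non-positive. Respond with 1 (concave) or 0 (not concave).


The Hessian of f(x,y) = -5*x^2 + 1*x*y - 3*y^2 - 10*x - 7*y - 7 is:
H = [[-10, 1], [1, -6]]
Trace = -10 - 6 = -16
Determinant = -10*-6 - (1)^2 = 59
Discriminant = (-16)^2 - 4*59 = 20.0
Eigenvalues: lambda_1 = -10.2361, lambda_2 = -5.7639
The function is concave.

1


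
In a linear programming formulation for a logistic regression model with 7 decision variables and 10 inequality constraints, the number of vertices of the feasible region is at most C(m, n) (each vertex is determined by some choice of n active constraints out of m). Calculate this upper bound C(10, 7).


Each vertex corresponds to some choice of n active constraints out of m, so the number of vertices is at most C(m, n) = m! / (n!(m-n)!).
m = 10, n = 7
Numerator: 10 * 9 * 8 * 7 * 6 * 5 * 4
Denominator: 7! = 5040
C(10, 7) = 120


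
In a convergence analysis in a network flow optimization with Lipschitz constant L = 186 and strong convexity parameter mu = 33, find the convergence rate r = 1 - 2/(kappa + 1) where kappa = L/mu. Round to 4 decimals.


Step 1: Compute the condition number.
kappa = L/mu = 186/33 = 5.6364
Step 2: Compute the convergence rate.
r = 1 - 2/(kappa + 1) = 1 - 2*mu/(L + mu) = (L - mu)/(L + mu) = 153/219 = 0.6986


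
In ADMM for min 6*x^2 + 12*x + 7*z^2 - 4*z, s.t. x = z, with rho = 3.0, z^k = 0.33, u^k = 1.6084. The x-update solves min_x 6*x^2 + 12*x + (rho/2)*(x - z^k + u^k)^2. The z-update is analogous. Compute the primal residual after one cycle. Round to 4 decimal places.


ADMM iteration with rho = 3.0, z^k = 0.33, u^k = 1.6084
Step 1: x-update.
Minimize 6*x^2 + 12*x + (3.0/2)*(x - 0.33 + 1.6084)^2
FOC: (2*6 + 3.0)*x = -12 + 3.0*(0.33 - 1.6084)
x^{k+1} = -1.0557
Step 2: z-update.
Minimize 7*z^2 - 4*z + (3.0/2)*(-1.0557 - z + 1.6084)^2
FOC: (2*7 + 3.0)*z = 4 + 3.0*(-1.0557 + 1.6084)
z^{k+1} = 0.3328
Step 3: u-update.
u^{k+1} = 1.6084 - 1.0557 - 0.3328 = 0.2199
Step 4: Primal residual = |-1.0557 - 0.3328| = 1.3885


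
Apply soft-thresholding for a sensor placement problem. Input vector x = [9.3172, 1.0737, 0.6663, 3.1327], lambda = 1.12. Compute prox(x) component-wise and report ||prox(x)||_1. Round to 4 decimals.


Soft-thresholding with lambda = 1.12:
prox(9.3172) = sign(9.3172)*max(|9.3172| - 1.12, 0) = 8.1972
prox(1.0737) = sign(1.0737)*max(|1.0737| - 1.12, 0) = 0.0
prox(0.6663) = sign(0.6663)*max(|0.6663| - 1.12, 0) = 0.0
prox(3.1327) = sign(3.1327)*max(|3.1327| - 1.12, 0) = 2.0127
prox(x) = [8.1972, 0.0, 0.0, 2.0127]
||prox(x)||_1 = 8.1972 + 0.0 + 0.0 + 2.0127 = 10.2099


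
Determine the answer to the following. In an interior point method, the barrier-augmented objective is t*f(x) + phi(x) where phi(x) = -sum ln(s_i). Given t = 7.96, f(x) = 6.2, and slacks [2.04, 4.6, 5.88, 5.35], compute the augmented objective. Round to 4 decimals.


Step 1: Compute log-barrier.
ln values: [0.7129, 1.5261, 1.7716, 1.6771]
phi = -(0.7129 + 1.5261 + 1.7716 + 1.6771) = -5.6877
Step 2: Compute augmented objective.
t*f(x) = 7.96*6.2 = 49.352
Total = 49.352 - 5.6877 = 43.6643


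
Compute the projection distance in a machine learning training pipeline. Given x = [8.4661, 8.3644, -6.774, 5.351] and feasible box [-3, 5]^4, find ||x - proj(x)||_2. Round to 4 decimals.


Project each component onto [-3, 5].
clip(8.4661) = 5.0, clip(8.3644) = 5.0, clip(-6.774) = -3.0, clip(5.351) = 5.0
Projection = [5.0, 5.0, -3.0, 5.0]
Squared diffs: [12.0138, 11.3192, 14.2431, 0.1232]
Distance = sqrt(37.6993) = 6.14


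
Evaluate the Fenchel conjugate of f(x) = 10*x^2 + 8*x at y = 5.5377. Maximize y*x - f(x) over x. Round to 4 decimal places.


f*(y) = sup_x {y*x - a*x^2 - b*x} = sup_x {(y-b)*x - a*x^2}
FOC: (y - b) - 2a*x = 0 => x* = (y - b)/(2a)
x* = (5.5377 - 8)/(2*10) = -0.1231
f*(5.5377) = (y-b)^2/(4a) = (5.5377 - 8)^2/(4*10)
= 6.0629/40 = 0.1516


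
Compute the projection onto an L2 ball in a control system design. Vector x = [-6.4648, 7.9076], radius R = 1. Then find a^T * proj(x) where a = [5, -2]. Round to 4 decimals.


Step 1: Compute ||x|| (intermediates to 6 decimals).
||x|| = sqrt((-6.4648)^2 + 7.9076^2) = 10.213901
Step 2: Project.
Since ||x|| > R, scale = R/||x|| = 1/10.213901 = 0.097906, proj(x) = scale * x
proj(x) = [-0.632943, 0.774201]
Step 3: Dot product.
a^T * proj(x) = 5*(-0.632943) - 2*0.774201 = -4.7131


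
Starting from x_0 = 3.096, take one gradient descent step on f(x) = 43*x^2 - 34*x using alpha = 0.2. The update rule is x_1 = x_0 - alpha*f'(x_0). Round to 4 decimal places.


We compute the gradient at x_0 and apply the update.
f'(x) = 86*x - 34
f'(3.096) = 86*3.096 - 34 = 232.256
x_1 = 3.096 - 0.2*232.256 = -43.3552


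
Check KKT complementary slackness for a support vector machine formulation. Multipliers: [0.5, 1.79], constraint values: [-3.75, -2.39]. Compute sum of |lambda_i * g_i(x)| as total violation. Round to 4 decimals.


KKT complementary slackness check:
lambda_1 * g_1 = 0.5 * -3.75 = -1.875
lambda_2 * g_2 = 1.79 * -2.39 = -4.2781
Total violation = 1.875 + 4.2781 = 6.1531


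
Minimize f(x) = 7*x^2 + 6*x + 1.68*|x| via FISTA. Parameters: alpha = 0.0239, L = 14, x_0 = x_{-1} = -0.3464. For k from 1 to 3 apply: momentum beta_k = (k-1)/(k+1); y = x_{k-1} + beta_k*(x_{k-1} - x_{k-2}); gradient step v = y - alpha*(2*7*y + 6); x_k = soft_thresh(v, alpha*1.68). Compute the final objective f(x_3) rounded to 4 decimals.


FISTA on f(x) = 7*x^2 + 6*x + 1.68*|x|
L = 14, alpha = 0.0239
Iteration 1: beta = 0.0, y = -0.3464 + 0.0*(-0.3464 + 0.3464) = -0.3464
  grad(y) = 1.1504, v = y - alpha*grad = -0.3739
  prox(v) = soft_thresh(-0.3739, 0.0402) = -0.3337
Iteration 2: beta = 0.3333, y = -0.3337 + 0.3333*(-0.3337 + 0.3464) = -0.3295
  grad(y) = 1.3867, v = y - alpha*grad = -0.3627
  prox(v) = soft_thresh(-0.3627, 0.0402) = -0.3225
Iteration 3: beta = 0.5, y = -0.3225 + 0.5*(-0.3225 + 0.3337) = -0.3169
  grad(y) = 1.5634, v = y - alpha*grad = -0.3543
  prox(v) = soft_thresh(-0.3543, 0.0402) = -0.3141
f(x_3) = 7*(-0.3141)^2 + 6*(-0.3141) + 1.68*|-0.3141| = -0.6663


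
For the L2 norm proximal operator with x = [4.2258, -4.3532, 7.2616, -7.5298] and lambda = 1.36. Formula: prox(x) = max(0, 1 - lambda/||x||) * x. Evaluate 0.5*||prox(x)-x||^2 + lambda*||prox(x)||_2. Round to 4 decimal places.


Step 1: Compute ||x||.
||x|| = 12.0928
Step 2: Compute scaling factor.
scale = max(0, 1 - 1.36/12.0928) = 0.8875
Step 3: prox(x) = [3.7506, -3.8636, 6.4449, -6.683]
||prox(x)|| = 10.7328
Step 4: Proximal objective.
0.5*||prox-x||^2 = 0.9248
lambda*||prox|| = 14.5966
Total = 15.5214


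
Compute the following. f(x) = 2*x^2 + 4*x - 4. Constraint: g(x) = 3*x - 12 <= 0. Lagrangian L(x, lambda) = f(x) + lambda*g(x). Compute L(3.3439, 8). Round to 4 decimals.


Step 1: Evaluate f(x).
f(3.3439) = 2*3.3439^2 + 4*3.3439 - 4 = 31.7389
Step 2: Evaluate g(x).
g(3.3439) = 3*3.3439 - 12 = -1.9683
Step 3: Compute Lagrangian.
L = 31.7389 + 8*-1.9683 = 15.9925


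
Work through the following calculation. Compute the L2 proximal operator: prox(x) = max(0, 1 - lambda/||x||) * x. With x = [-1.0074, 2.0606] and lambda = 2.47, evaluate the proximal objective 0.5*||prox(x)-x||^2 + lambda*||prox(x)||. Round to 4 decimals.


Step 1: Compute ||x||.
||x|| = 2.2937
Step 2: Compute scaling factor.
scale = max(0, 1 - 2.47/2.2937) = 0.0
Step 3: prox(x) = [-0.0, 0.0]
||prox(x)|| = 0.0
Step 4: Proximal objective.
0.5*||prox-x||^2 = 2.6305
lambda*||prox|| = 0.0
Total = 2.6305


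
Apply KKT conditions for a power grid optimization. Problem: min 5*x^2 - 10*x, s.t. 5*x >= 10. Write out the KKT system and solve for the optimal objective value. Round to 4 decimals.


Step 1: Try lambda = 0 (constraint inactive).
x_unc = 10/(2*5) = 1.0
Check: 5*1.0 = 5.0 < 10 -- violated!
Step 2: Constraint must be active: 5*x = 10
x* = 10/5 = 2.0
lambda = (2*5*2.0 - 10)/5 = 2.0
Step 3: Compute optimal value.
f(x*) = 5*2.0^2 - 10*2.0 = 0.0


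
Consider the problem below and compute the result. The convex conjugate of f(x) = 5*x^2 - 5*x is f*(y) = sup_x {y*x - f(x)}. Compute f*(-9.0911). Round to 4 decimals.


f*(y) = sup_x {y*x - a*x^2 - b*x} = sup_x {(y-b)*x - a*x^2}
FOC: (y - b) - 2a*x = 0 => x* = (y - b)/(2a)
x* = (-9.0911 + 5)/(2*5) = -0.4091
f*(-9.0911) = (y-b)^2/(4a) = (-9.0911 + 5)^2/(4*5)
= 16.7371/20 = 0.8369


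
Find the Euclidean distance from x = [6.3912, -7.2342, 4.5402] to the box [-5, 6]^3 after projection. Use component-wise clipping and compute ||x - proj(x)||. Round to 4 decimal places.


Project each component onto [-5, 6].
clip(6.3912) = 6.0, clip(-7.2342) = -5.0, clip(4.5402) = 4.5402
Projection = [6.0, -5.0, 4.5402]
Squared diffs: [0.153, 4.9916, 0.0]
Distance = sqrt(5.1446) = 2.2682


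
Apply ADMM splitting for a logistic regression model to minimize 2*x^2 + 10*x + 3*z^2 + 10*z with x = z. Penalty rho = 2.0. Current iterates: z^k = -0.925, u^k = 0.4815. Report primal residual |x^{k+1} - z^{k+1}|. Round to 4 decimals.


ADMM iteration with rho = 2.0, z^k = -0.925, u^k = 0.4815
Step 1: x-update.
Minimize 2*x^2 + 10*x + (2.0/2)*(x + 0.925 + 0.4815)^2
FOC: (2*2 + 2.0)*x = -10 + 2.0*(-0.925 - 0.4815)
x^{k+1} = -2.1355
Step 2: z-update.
Minimize 3*z^2 + 10*z + (2.0/2)*(-2.1355 - z + 0.4815)^2
FOC: (2*3 + 2.0)*z = -10 + 2.0*(-2.1355 + 0.4815)
z^{k+1} = -1.6635
Step 3: u-update.
u^{k+1} = 0.4815 - 2.1355 + 1.6635 = 0.0095
Step 4: Primal residual = |-2.1355 + 1.6635| = 0.472


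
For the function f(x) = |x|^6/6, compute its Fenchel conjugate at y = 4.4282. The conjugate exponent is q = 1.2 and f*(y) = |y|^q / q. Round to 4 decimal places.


The conjugate exponent q satisfies 1/p + 1/q = 1.
p = 6, so q = 6/(6 - 1) = 1.2
|y|^q = 4.4282^1.2 = 5.9631
f*(4.4282) = 5.9631 / 1.2 = 4.9693


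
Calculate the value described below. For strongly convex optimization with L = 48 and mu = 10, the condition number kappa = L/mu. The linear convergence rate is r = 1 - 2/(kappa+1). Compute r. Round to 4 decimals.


Step 1: Compute the condition number.
kappa = L/mu = 48/10 = 4.8
Step 2: Compute the convergence rate.
r = 1 - 2/(kappa + 1) = 1 - 2*mu/(L + mu) = (L - mu)/(L + mu) = 38/58 = 0.6552


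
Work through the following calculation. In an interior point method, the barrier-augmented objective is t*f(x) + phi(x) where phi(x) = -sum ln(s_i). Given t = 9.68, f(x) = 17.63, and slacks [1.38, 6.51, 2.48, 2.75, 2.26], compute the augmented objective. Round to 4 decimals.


Step 1: Compute log-barrier.
ln values: [0.3221, 1.8733, 0.9083, 1.0116, 0.8154]
phi = -(0.3221 + 1.8733 + 0.9083 + 1.0116 + 0.8154) = -4.9306
Step 2: Compute augmented objective.
t*f(x) = 9.68*17.63 = 170.6584
Total = 170.6584 - 4.9306 = 165.7278


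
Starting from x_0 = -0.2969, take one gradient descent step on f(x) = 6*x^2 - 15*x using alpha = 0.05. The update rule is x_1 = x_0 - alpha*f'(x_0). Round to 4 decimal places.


We compute the gradient at x_0 and apply the update.
f'(x) = 12*x - 15
f'(-0.2969) = 12*-0.2969 - 15 = -18.5628
x_1 = -0.2969 - 0.05*-18.5628 = 0.6312


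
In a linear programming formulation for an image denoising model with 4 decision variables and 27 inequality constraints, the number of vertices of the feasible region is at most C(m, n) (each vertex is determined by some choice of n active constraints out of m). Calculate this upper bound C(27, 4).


Each vertex corresponds to some choice of n active constraints out of m, so the number of vertices is at most C(m, n) = m! / (n!(m-n)!).
m = 27, n = 4
Numerator: 27 * 26 * 25 * 24
Denominator: 4! = 24
C(27, 4) = 17550


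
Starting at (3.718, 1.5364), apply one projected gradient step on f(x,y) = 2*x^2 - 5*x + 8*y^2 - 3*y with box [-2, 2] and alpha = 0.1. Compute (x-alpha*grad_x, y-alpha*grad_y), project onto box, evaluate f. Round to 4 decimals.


Step 1: Compute gradient at (3.718, 1.5364).
grad_x = 2*2*3.718 - 5 = 9.872
grad_y = 2*8*1.5364 - 3 = 21.5824
Step 2: Gradient step.
x_raw = 3.718 - 0.1*9.872 = 2.7308
y_raw = 1.5364 - 0.1*21.5824 = -0.6218
Step 3: Project onto [-2, 2].
x_proj = clip(2.7308) = 2.0
y_proj = clip(-0.6218) = -0.6218
Step 4: Evaluate f.
f(2.0, -0.6218) = 2.959


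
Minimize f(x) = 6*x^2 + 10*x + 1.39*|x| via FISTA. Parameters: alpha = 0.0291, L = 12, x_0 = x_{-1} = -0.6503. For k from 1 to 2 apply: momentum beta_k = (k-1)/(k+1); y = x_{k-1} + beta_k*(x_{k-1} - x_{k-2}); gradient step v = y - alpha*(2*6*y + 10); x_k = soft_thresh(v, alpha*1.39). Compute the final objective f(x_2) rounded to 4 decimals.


FISTA on f(x) = 6*x^2 + 10*x + 1.39*|x|
L = 12, alpha = 0.0291
Iteration 1: beta = 0.0, y = -0.6503 + 0.0*(-0.6503 + 0.6503) = -0.6503
  grad(y) = 2.1964, v = y - alpha*grad = -0.7142
  prox(v) = soft_thresh(-0.7142, 0.0404) = -0.6738
Iteration 2: beta = 0.3333, y = -0.6738 + 0.3333*(-0.6738 + 0.6503) = -0.6816
  grad(y) = 1.8209, v = y - alpha*grad = -0.7346
  prox(v) = soft_thresh(-0.7346, 0.0404) = -0.6941
f(x_2) = 6*(-0.6941)^2 + 10*(-0.6941) + 1.39*|-0.6941| = -3.0856


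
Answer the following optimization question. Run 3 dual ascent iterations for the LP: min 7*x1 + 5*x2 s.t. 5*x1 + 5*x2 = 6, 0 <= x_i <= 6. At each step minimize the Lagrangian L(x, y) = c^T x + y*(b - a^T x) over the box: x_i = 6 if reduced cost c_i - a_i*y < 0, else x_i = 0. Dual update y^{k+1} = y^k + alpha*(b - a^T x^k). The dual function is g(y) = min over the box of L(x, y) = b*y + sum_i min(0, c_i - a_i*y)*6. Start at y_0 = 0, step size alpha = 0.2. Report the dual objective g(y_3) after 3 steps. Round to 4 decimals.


Dual ascent for LP: min 7*x1 + 5*x2, 5*x1 + 5*x2 = 6, 0 <= x_i <= 6
Step 1: y^k = 0.0, reduced costs: (7.0, 5.0)
  x^k = (0.0, 0.0), subgradient = b - a^T x = 6.0
  y^{k+1} = 0.0 + 0.2*6.0 = 1.2
Step 2: y^k = 1.2, reduced costs: (1.0, -1.0)
  x^k = (0.0, 6.0), subgradient = b - a^T x = -24.0
  y^{k+1} = 1.2 + 0.2*-24.0 = -3.6
Step 3: y^k = -3.6, reduced costs: (25.0, 23.0)
  x^k = (0.0, 0.0), subgradient = b - a^T x = 6.0
  y^{k+1} = -3.6 + 0.2*6.0 = -2.4
Dual objective at y_3 = -2.4: reduced costs (19.0, 17.0), box minimizer x = (0.0, 0.0)
g(y_3) = b*y + (c1 - a1*y)*x1 + (c2 - a2*y)*x2 = 6*(-2.4) + 19.0*0.0 + 17.0*0.0 = -14.4 + 0.0 + 0.0 = -14.4


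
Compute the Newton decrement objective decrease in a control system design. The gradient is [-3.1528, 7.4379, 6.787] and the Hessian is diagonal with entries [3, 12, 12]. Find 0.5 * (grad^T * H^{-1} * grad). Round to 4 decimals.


Step 1: H is diagonal, so H^(-1) * g = [-1.0509, 0.6198, 0.5656].
Step 2: g^T H^(-1) g = sum_i g_i^2 / H_ii
  = (-3.1528)^2/3 + (7.4379)^2/12 + (6.787)^2/12
  = 3.3134 + 4.6102 + 3.8386 = 11.7622
Step 3: Objective decrease = 0.5 * g^T H^(-1) g = 5.8811


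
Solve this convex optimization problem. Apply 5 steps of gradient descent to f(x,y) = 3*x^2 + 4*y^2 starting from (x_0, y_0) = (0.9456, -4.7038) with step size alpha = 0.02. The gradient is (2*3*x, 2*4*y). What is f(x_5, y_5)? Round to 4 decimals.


Gradient descent on f(x,y) = 3*x^2 + 4*y^2.
Starting point: (0.9456, -4.7038), alpha = 0.02
Step 1: grad_x = 2*3*0.9456 = 5.6736, grad_y = 2*4*-4.7038 = -37.6304
  x_1 = 0.9456 - 0.02*5.6736 = 0.8321
  y_1 = -4.7038 - 0.02*-37.6304 = -3.9512
Step 2: grad_x = 2*3*0.8321 = 4.9928, grad_y = 2*4*-3.9512 = -31.6095
  x_2 = 0.8321 - 0.02*4.9928 = 0.7323
  y_2 = -3.9512 - 0.02*-31.6095 = -3.319
Step 3: grad_x = 2*3*0.7323 = 4.3936, grad_y = 2*4*-3.319 = -26.552
  x_3 = 0.7323 - 0.02*4.3936 = 0.6444
  y_3 = -3.319 - 0.02*-26.552 = -2.788
Step 4: grad_x = 2*3*0.6444 = 3.8664, grad_y = 2*4*-2.788 = -22.3037
  x_4 = 0.6444 - 0.02*3.8664 = 0.5671
  y_4 = -2.788 - 0.02*-22.3037 = -2.3419
Step 5: grad_x = 2*3*0.5671 = 3.4024, grad_y = 2*4*-2.3419 = -18.7351
  x_5 = 0.5671 - 0.02*3.4024 = 0.499
  y_5 = -2.3419 - 0.02*-18.7351 = -1.9672
f(0.499, -1.9672) = 3*0.499^2 + 4*(-1.9672)^2 = 16.2263


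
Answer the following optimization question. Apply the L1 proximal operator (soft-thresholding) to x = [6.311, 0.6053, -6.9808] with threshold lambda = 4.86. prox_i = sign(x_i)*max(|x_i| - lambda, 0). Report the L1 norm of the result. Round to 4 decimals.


Soft-thresholding with lambda = 4.86:
prox(6.311) = sign(6.311)*max(|6.311| - 4.86, 0) = 1.451
prox(0.6053) = sign(0.6053)*max(|0.6053| - 4.86, 0) = 0.0
prox(-6.9808) = sign(-6.9808)*max(|-6.9808| - 4.86, 0) = -2.1208
prox(x) = [1.451, 0.0, -2.1208]
||prox(x)||_1 = 1.451 + 0.0 + 2.1208 = 3.5718


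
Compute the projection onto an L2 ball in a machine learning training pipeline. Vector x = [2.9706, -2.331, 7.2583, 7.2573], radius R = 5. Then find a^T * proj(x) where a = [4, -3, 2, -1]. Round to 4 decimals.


Step 1: Compute ||x|| (intermediates to 6 decimals).
||x|| = sqrt(2.9706^2 + (-2.331)^2 + 7.2583^2 + 7.2573^2) = 10.936606
Step 2: Project.
Since ||x|| > R, scale = R/||x|| = 5/10.936606 = 0.45718, proj(x) = scale * x
proj(x) = [1.358099, -1.065687, 3.31835, 3.317892]
Step 3: Dot product.
a^T * proj(x) = 4*1.358099 - 3*(-1.065687) + 2*3.31835 - 1*3.317892 = 11.9483


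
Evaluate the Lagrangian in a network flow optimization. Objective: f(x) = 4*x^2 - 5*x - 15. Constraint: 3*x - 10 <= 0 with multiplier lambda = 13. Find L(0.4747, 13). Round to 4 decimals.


Step 1: Evaluate f(x).
f(0.4747) = 4*0.4747^2 - 5*0.4747 - 15 = -16.4721
Step 2: Evaluate g(x).
g(0.4747) = 3*0.4747 - 10 = -8.5759
Step 3: Compute Lagrangian.
L = -16.4721 + 13*-8.5759 = -127.9588


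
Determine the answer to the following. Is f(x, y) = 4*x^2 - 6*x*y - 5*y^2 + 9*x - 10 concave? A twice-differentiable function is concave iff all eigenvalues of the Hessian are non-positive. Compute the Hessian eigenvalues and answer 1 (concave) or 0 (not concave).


The Hessian of f(x,y) = 4*x^2 - 6*x*y - 5*y^2 + 9*x - 10 is:
H = [[8, -6], [-6, -10]]
Trace = 8 - 10 = -2
Determinant = 8*-10 - (-6)^2 = -116
Discriminant = (-2)^2 - 4*-116 = 468.0
Eigenvalues: lambda_1 = -11.8167, lambda_2 = 9.8167
The function is not concave.

0


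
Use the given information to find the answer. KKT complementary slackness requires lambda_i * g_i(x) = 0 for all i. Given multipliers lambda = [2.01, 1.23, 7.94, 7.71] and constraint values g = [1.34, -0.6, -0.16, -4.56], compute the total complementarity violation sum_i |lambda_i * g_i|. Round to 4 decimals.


KKT complementary slackness check:
lambda_1 * g_1 = 2.01 * 1.34 = 2.6934
lambda_2 * g_2 = 1.23 * -0.6 = -0.738
lambda_3 * g_3 = 7.94 * -0.16 = -1.2704
lambda_4 * g_4 = 7.71 * -4.56 = -35.1576
Total violation = 2.6934 + 0.738 + 1.2704 + 35.1576 = 39.8594


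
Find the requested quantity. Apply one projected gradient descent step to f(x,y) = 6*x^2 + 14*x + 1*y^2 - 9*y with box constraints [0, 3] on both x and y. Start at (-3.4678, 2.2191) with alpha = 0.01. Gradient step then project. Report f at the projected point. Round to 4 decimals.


Step 1: Compute gradient at (-3.4678, 2.2191).
grad_x = 2*6*-3.4678 + 14 = -27.6136
grad_y = 2*1*2.2191 - 9 = -4.5618
Step 2: Gradient step.
x_raw = -3.4678 - 0.01*-27.6136 = -3.1917
y_raw = 2.2191 - 0.01*-4.5618 = 2.2647
Step 3: Project onto [0, 3].
x_proj = clip(-3.1917) = 0.0
y_proj = clip(2.2647) = 2.2647
Step 4: Evaluate f.
f(0.0, 2.2647) = -15.2535


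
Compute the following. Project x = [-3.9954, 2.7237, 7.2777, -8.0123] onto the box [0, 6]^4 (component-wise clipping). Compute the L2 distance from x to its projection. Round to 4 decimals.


Project each component onto [0, 6].
clip(-3.9954) = 0.0, clip(2.7237) = 2.7237, clip(7.2777) = 6.0, clip(-8.0123) = 0.0
Projection = [0.0, 2.7237, 6.0, 0.0]
Squared diffs: [15.9632, 0.0, 1.6325, 64.197]
Distance = sqrt(81.7927) = 9.0439


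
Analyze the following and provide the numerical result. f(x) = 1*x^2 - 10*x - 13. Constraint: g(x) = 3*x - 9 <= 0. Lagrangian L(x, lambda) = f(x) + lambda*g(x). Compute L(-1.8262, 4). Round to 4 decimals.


Step 1: Evaluate f(x).
f(-1.8262) = 1*(-1.8262)^2 - 10*(-1.8262) - 13 = 8.597
Step 2: Evaluate g(x).
g(-1.8262) = 3*-1.8262 - 9 = -14.4786
Step 3: Compute Lagrangian.
L = 8.597 + 4*-14.4786 = -49.3174


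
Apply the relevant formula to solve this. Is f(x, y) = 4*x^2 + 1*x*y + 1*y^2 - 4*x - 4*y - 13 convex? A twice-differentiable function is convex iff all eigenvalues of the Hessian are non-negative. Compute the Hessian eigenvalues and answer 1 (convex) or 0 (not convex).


The Hessian of f(x,y) = 4*x^2 + 1*x*y + 1*y^2 - 4*x - 4*y - 13 is:
H = [[8, 1], [1, 2]]
Trace = 8 + 2 = 10
Determinant = 8*2 - (1)^2 = 15
Discriminant = (10)^2 - 4*15 = 40.0
Eigenvalues: lambda_1 = 1.8377, lambda_2 = 8.1623
The function is convex.

1


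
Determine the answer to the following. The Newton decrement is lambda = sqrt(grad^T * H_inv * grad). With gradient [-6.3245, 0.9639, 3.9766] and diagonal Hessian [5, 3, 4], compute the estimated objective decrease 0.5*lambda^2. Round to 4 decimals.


Step 1: H is diagonal, so H^(-1) * g = [-1.2649, 0.3213, 0.9942].
Step 2: g^T H^(-1) g = sum_i g_i^2 / H_ii
  = (-6.3245)^2/5 + (0.9639)^2/3 + (3.9766)^2/4
  = 7.9999 + 0.3097 + 3.9533 = 12.2629
Step 3: Objective decrease = 0.5 * g^T H^(-1) g = 6.1314


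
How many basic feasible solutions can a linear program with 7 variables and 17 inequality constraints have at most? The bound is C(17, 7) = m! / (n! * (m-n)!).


Each vertex corresponds to some choice of n active constraints out of m, so the number of vertices is at most C(m, n) = m! / (n!(m-n)!).
m = 17, n = 7
Numerator: 17 * 16 * 15 * 14 * 13 * 12 * 11
Denominator: 7! = 5040
C(17, 7) = 19448


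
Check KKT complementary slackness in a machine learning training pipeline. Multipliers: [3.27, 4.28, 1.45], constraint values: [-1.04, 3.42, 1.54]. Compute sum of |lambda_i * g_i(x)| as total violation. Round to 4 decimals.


KKT complementary slackness check:
lambda_1 * g_1 = 3.27 * -1.04 = -3.4008
lambda_2 * g_2 = 4.28 * 3.42 = 14.6376
lambda_3 * g_3 = 1.45 * 1.54 = 2.233
Total violation = 3.4008 + 14.6376 + 2.233 = 20.2714


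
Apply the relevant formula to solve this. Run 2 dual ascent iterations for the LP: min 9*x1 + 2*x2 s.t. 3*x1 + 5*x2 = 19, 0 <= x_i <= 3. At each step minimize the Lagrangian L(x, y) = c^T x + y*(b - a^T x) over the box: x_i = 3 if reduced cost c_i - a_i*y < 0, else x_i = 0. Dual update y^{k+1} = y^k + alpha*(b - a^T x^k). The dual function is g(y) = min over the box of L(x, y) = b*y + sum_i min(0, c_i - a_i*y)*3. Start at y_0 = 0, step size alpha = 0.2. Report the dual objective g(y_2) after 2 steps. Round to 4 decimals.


Dual ascent for LP: min 9*x1 + 2*x2, 3*x1 + 5*x2 = 19, 0 <= x_i <= 3
Step 1: y^k = 0.0, reduced costs: (9.0, 2.0)
  x^k = (0.0, 0.0), subgradient = b - a^T x = 19.0
  y^{k+1} = 0.0 + 0.2*19.0 = 3.8
Step 2: y^k = 3.8, reduced costs: (-2.4, -17.0)
  x^k = (3.0, 3.0), subgradient = b - a^T x = -5.0
  y^{k+1} = 3.8 + 0.2*-5.0 = 2.8
Dual objective at y_2 = 2.8: reduced costs (0.6, -12.0), box minimizer x = (0.0, 3.0)
g(y_2) = b*y + (c1 - a1*y)*x1 + (c2 - a2*y)*x2 = 19*2.8 + 0.6*0.0 + (-12.0)*3.0 = 53.2 + 0.0 - 36.0 = 17.2


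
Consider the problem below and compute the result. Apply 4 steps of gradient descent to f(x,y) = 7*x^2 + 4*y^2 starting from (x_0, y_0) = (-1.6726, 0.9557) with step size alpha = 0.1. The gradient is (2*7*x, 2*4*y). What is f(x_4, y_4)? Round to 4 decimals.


Gradient descent on f(x,y) = 7*x^2 + 4*y^2.
Starting point: (-1.6726, 0.9557), alpha = 0.1
Step 1: grad_x = 2*7*-1.6726 = -23.4164, grad_y = 2*4*0.9557 = 7.6456
  x_1 = -1.6726 - 0.1*-23.4164 = 0.669
  y_1 = 0.9557 - 0.1*7.6456 = 0.1911
Step 2: grad_x = 2*7*0.669 = 9.3666, grad_y = 2*4*0.1911 = 1.5291
  x_2 = 0.669 - 0.1*9.3666 = -0.2676
  y_2 = 0.1911 - 0.1*1.5291 = 0.0382
Step 3: grad_x = 2*7*-0.2676 = -3.7466, grad_y = 2*4*0.0382 = 0.3058
  x_3 = -0.2676 - 0.1*-3.7466 = 0.107
  y_3 = 0.0382 - 0.1*0.3058 = 0.0076
Step 4: grad_x = 2*7*0.107 = 1.4986, grad_y = 2*4*0.0076 = 0.0612
  x_4 = 0.107 - 0.1*1.4986 = -0.0428
  y_4 = 0.0076 - 0.1*0.0612 = 0.0015
f(-0.0428, 0.0015) = 7*(-0.0428)^2 + 4*0.0015^2 = 0.0128


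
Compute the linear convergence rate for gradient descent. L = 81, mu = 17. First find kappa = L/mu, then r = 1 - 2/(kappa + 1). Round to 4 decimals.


Step 1: Compute the condition number.
kappa = L/mu = 81/17 = 4.7647
Step 2: Compute the convergence rate.
r = 1 - 2/(kappa + 1) = 1 - 2*mu/(L + mu) = (L - mu)/(L + mu) = 64/98 = 0.6531


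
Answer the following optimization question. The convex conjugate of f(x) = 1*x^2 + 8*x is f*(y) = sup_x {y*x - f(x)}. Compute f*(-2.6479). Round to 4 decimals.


f*(y) = sup_x {y*x - a*x^2 - b*x} = sup_x {(y-b)*x - a*x^2}
FOC: (y - b) - 2a*x = 0 => x* = (y - b)/(2a)
x* = (-2.6479 - 8)/(2*1) = -5.324
f*(-2.6479) = (y-b)^2/(4a) = (-2.6479 - 8)^2/(4*1)
= 113.3778/4 = 28.3444
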